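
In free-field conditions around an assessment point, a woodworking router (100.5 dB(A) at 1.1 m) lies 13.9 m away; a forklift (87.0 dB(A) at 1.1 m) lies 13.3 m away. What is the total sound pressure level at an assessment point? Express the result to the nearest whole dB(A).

79 dB(A)

Apply inverse-square spreading to bring every level to the receiver, then sum 10^(L/10).
woodworking router: 100.5 − 20·log₁₀(13.9/1.1) = 100.5 − 22.03 = 78.47 dB(A).
forklift: 87.0 − 20·log₁₀(13.3/1.1) = 87.0 − 21.65 = 65.35 dB(A).
Σ 10^(L/10) = 7.370e+07 → L_total = 10·log₁₀(7.370e+07) = 78.67 dB(A).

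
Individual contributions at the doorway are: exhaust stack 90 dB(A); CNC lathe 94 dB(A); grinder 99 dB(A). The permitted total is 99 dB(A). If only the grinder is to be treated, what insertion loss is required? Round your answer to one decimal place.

Fixed contribution from the other sources: Σ 10^(L/10) = 10^(90/10) + 10^(94/10) = 3.512e+09 (95.46 dB(A)).
To meet 99 dB(A) overall, the treated grinder may contribute at most 10^(99/10) − 3.512e+09 = 4.431e+09, i.e. 96.47 dB(A).
So the grinder must be reduced from 99 to 96.47 dB(A): IL = 2.53 dB.

2.5 dB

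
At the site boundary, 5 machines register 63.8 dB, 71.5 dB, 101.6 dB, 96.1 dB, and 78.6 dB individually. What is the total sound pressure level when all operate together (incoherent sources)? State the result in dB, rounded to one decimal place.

102.7 dB

Incoherent sources combine by intensity addition: L_total = 10·log₁₀(Σ 10^(L_i/10)).
Σ 10^(L/10) = 10^(63.8/10) + 10^(71.5/10) + 10^(101.6/10) + 10^(96.1/10) + 10^(78.6/10) = 1.862e+10.
L_total = 10·log₁₀(1.862e+10) = 102.70 dB.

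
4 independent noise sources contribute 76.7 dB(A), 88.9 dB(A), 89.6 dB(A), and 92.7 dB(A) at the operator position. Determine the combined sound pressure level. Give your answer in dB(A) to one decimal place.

For uncorrelated sources the intensities add, so convert each level to linear form, sum, and take 10·log₁₀ of the total.
Σ 10^(L/10) = 10^(76.7/10) + 10^(88.9/10) + 10^(89.6/10) + 10^(92.7/10) = 3.597e+09.
L_total = 10·log₁₀(3.597e+09) = 95.56 dB(A).

95.6 dB(A)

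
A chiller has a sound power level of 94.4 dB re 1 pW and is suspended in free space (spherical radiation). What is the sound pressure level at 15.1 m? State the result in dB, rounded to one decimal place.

59.8 dB

L_p = L_w − 10·log₁₀(4π·r²) with r = 15.1 m.
4π·r² = 2865 m², 10·log₁₀ of that is 34.572 dB.
L_p = 94.4 − 34.572 = 59.83 dB.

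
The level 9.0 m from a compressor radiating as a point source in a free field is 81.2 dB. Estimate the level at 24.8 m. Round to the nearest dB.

72 dB

For a point source, L₂ = L₁ − 20·log₁₀(r₂/r₁).
L₂ = 81.2 − 20·log₁₀(24.8/9.0) = 81.2 − 8.804 = 72.40 dB.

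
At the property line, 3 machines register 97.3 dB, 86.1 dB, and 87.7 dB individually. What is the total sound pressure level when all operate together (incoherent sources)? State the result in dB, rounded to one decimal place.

For uncorrelated sources the intensities add, so convert each level to linear form, sum, and take 10·log₁₀ of the total.
Σ 10^(L/10) = 10^(97.3/10) + 10^(86.1/10) + 10^(87.7/10) = 6.367e+09.
L_total = 10·log₁₀(6.367e+09) = 98.04 dB.

98.0 dB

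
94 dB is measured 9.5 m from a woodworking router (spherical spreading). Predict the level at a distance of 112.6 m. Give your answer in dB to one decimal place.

Point-source attenuation: ΔL = 20·log₁₀(r₂/r₁) = 20·log₁₀(112.6/9.5) = 21.476 dB.
L₂ = 94 − 20·log₁₀(112.6/9.5) = 94 − 21.476 = 72.52 dB.

72.5 dB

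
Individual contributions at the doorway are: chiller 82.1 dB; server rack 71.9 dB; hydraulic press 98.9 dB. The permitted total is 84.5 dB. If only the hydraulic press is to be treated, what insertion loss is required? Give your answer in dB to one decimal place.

18.7 dB

Fixed contribution from the other sources: Σ 10^(L/10) = 10^(82.1/10) + 10^(71.9/10) = 1.777e+08 (82.50 dB).
The limit corresponds to 10^(84.5/10) = 2.818e+08; subtracting the fixed part leaves 1.042e+08 for the hydraulic press, i.e. 80.18 dB.
Required insertion loss = 98.9 − 80.18 = 18.72 dB.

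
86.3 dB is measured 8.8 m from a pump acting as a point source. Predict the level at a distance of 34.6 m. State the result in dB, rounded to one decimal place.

For a point source, L₂ = L₁ − 20·log₁₀(r₂/r₁).
L₂ = 86.3 − 20·log₁₀(34.6/8.8) = 86.3 − 11.892 = 74.41 dB.

74.4 dB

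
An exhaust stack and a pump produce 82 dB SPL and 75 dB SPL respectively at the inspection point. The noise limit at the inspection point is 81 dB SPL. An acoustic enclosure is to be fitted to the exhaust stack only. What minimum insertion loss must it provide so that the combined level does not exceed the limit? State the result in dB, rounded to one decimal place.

2.3 dB

The untreated sources together contribute 10^(75/10) = 3.162e+07, i.e. 75.00 dB SPL.
To meet 81 dB SPL overall, the treated exhaust stack may contribute at most 10^(81/10) − 3.162e+07 = 9.427e+07, i.e. 79.74 dB SPL.
Required insertion loss = 82 − 79.74 = 2.26 dB.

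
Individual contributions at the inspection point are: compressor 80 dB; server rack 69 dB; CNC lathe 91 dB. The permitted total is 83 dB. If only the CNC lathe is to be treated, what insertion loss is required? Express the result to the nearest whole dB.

Everything except the CNC lathe sums to 10^(80/10) + 10^(69/10) = 1.079e+08 in linear terms, 80.33 dB.
To meet 83 dB overall, the treated CNC lathe may contribute at most 10^(83/10) − 1.079e+08 = 9.158e+07, i.e. 79.62 dB.
So the CNC lathe must be reduced from 91 to 79.62 dB: IL = 11.38 dB.

11 dB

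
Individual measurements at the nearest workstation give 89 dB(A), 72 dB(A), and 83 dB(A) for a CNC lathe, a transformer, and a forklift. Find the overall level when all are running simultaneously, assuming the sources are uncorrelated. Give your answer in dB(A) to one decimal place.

90.0 dB(A)

Incoherent sources combine by intensity addition: L_total = 10·log₁₀(Σ 10^(L_i/10)).
Σ 10^(L/10) = 10^(89/10) + 10^(72/10) + 10^(83/10) = 1.010e+09.
L_total = 10·log₁₀(1.010e+09) = 90.04 dB(A).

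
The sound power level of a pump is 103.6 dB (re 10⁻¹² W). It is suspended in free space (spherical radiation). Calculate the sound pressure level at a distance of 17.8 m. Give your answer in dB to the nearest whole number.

Free-field spherical radiation: L_p = L_w − 10·log₁₀(4π·r²), r = 17.8 m.
4π·r² = 3982 m², 10·log₁₀ of that is 36.000 dB.
L_p = 103.6 − 36.000 = 67.60 dB.

68 dB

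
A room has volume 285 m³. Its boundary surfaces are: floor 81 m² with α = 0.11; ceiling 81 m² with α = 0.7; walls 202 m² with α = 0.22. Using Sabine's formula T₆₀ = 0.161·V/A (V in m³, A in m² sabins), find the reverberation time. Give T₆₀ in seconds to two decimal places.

0.42 s

A = Σ Sᵢαᵢ = 81·0.11 + 81·0.7 + 202·0.22 = 110.05 m².
T₆₀ = 0.161 × 285 / 110.05 = 0.417 s.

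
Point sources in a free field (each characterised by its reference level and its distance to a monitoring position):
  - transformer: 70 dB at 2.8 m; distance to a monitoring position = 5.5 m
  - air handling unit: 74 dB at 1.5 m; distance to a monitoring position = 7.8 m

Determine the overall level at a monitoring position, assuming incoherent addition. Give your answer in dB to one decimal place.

Apply inverse-square spreading to bring every level to the receiver, then sum 10^(L/10).
transformer: 70 − 20·log₁₀(5.5/2.8) = 70 − 5.86 = 64.14 dB.
air handling unit: 74 − 20·log₁₀(7.8/1.5) = 74 − 14.32 = 59.68 dB.
Σ 10^(L/10) = 3.521e+06 → L_total = 10·log₁₀(3.521e+06) = 65.47 dB.

65.5 dB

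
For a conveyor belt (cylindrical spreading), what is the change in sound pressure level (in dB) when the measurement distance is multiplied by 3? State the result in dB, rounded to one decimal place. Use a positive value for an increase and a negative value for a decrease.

-4.8 dB

A line source loses 3 dB per doubling of distance; generally ΔL = −10·log₁₀(r₂/r₁).
ΔL = −10·log₁₀(3) = -4.77 dB.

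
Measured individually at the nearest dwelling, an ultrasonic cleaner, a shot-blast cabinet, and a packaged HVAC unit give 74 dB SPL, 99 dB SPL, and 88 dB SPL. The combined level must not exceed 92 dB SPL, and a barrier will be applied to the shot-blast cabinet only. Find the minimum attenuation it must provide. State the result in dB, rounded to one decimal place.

9.3 dB

The untreated sources together contribute 10^(74/10) + 10^(88/10) = 6.561e+08, i.e. 88.17 dB SPL.
The limit corresponds to 10^(92/10) = 1.585e+09; subtracting the fixed part leaves 9.288e+08 for the shot-blast cabinet, i.e. 89.68 dB SPL.
So the shot-blast cabinet must be reduced from 99 to 89.68 dB SPL: IL = 9.32 dB.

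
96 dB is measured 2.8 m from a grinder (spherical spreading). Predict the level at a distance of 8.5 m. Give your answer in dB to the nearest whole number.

86 dB

Spherical spreading from a point source gives a 20·log₁₀(r₂/r₁) drop.
L₂ = 96 − 20·log₁₀(8.5/2.8) = 96 − 9.645 = 86.35 dB.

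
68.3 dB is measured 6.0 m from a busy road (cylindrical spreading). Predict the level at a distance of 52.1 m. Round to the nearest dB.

59 dB

Line-source attenuation: ΔL = 10·log₁₀(r₂/r₁) = 10·log₁₀(52.1/6.0) = 9.387 dB.
L₂ = 68.3 − 10·log₁₀(52.1/6.0) = 68.3 − 9.387 = 58.91 dB.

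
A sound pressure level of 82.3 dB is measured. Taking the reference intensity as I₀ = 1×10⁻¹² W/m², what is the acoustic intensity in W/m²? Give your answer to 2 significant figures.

I = I₀·10^(L/10) = 10⁻¹² × 10^(82.3/10) = 10^(-3.770).

0.00017 W/m²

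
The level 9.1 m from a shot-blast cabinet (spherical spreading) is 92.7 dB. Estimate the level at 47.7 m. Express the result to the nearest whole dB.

For a point source, L₂ = L₁ − 20·log₁₀(r₂/r₁).
L₂ = 92.7 − 20·log₁₀(47.7/9.1) = 92.7 − 14.390 = 78.31 dB.

78 dB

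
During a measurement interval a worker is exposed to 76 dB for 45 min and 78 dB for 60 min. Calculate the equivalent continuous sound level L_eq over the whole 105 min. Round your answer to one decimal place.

Weight each interval's intensity by its duration and average over T = 105 min:
Σ tᵢ·10^(Lᵢ/10) = 45·10^(76/10) + 60·10^(78/10) = 5.577e+09.
L_eq = 10·log₁₀(5.577e+09/105) = 77.25 dB.

77.3 dB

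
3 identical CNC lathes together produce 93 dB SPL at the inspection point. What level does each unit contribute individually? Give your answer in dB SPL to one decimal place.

Dividing the total intensity by 3 lowers the level by 10·log₁₀ 3 = 4.771 dB: L₁ = 93 − 4.771.

88.2 dB SPL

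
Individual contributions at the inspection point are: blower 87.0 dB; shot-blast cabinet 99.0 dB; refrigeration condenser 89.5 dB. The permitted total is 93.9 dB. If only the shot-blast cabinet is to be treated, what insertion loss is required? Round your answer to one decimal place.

Everything except the shot-blast cabinet sums to 10^(87.0/10) + 10^(89.5/10) = 1.392e+09 in linear terms, 91.44 dB.
The limit corresponds to 10^(93.9/10) = 2.455e+09; subtracting the fixed part leaves 1.062e+09 for the shot-blast cabinet, i.e. 90.26 dB.
Required insertion loss = 99.0 − 90.26 = 8.74 dB.

8.7 dB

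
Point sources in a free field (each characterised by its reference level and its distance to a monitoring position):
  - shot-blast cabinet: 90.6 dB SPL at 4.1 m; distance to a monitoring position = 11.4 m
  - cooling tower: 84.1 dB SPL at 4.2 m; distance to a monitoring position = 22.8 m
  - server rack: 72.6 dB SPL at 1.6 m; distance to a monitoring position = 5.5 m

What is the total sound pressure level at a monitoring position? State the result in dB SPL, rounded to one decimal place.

82.0 dB SPL

First find each source's level at the receiver (point-source: −20·log₁₀(r/r_ref)), then combine on an intensity basis.
shot-blast cabinet: 90.6 − 20·log₁₀(11.4/4.1) = 90.6 − 8.88 = 81.72 dB SPL.
cooling tower: 84.1 − 20·log₁₀(22.8/4.2) = 84.1 − 14.69 = 69.41 dB SPL.
server rack: 72.6 − 20·log₁₀(5.5/1.6) = 72.6 − 10.72 = 61.88 dB SPL.
Σ 10^(L/10) = 1.588e+08 → L_total = 10·log₁₀(1.588e+08) = 82.01 dB SPL.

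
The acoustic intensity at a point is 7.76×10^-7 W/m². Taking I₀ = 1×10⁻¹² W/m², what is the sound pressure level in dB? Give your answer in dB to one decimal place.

I/I₀ = 7.76×10^-7/10⁻¹² = 7.76×10^5, and L = 10·log₁₀(I/I₀).
L = 10·(0.8899 + 5) = 58.90 dB.

58.9 dB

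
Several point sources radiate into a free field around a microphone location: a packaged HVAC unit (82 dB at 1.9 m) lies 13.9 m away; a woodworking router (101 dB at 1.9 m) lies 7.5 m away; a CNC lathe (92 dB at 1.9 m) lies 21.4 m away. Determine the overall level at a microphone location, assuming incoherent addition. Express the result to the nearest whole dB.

First find each source's level at the receiver (point-source: −20·log₁₀(r/r_ref)), then combine on an intensity basis.
packaged HVAC unit: 82 − 20·log₁₀(13.9/1.9) = 82 − 17.29 = 64.71 dB.
woodworking router: 101 − 20·log₁₀(7.5/1.9) = 101 − 11.93 = 89.07 dB.
CNC lathe: 92 − 20·log₁₀(21.4/1.9) = 92 − 21.03 = 70.97 dB.
Σ 10^(L/10) = 8.234e+08 → L_total = 10·log₁₀(8.234e+08) = 89.16 dB.

89 dB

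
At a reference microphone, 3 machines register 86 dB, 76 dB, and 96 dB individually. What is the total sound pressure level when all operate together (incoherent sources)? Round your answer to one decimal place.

96.5 dB

Incoherent sources combine by intensity addition: L_total = 10·log₁₀(Σ 10^(L_i/10)).
Σ 10^(L/10) = 10^(86/10) + 10^(76/10) + 10^(96/10) = 4.419e+09.
L_total = 10·log₁₀(4.419e+09) = 96.45 dB.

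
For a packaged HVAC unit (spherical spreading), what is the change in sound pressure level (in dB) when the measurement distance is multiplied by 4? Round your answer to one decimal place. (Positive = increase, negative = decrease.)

-12.0 dB

A point source loses 6 dB per doubling of distance; generally ΔL = −20·log₁₀(r₂/r₁).
ΔL = −20·log₁₀(4) = -12.04 dB.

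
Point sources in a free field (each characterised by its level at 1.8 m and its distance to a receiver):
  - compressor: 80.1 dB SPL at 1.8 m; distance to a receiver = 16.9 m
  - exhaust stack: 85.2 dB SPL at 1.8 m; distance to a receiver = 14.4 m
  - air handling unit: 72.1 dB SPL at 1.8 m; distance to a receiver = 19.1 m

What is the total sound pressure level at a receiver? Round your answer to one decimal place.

68.1 dB SPL

First find each source's level at the receiver (point-source: −20·log₁₀(r/r_ref)), then combine on an intensity basis.
compressor: 80.1 − 20·log₁₀(16.9/1.8) = 80.1 − 19.45 = 60.65 dB SPL.
exhaust stack: 85.2 − 20·log₁₀(14.4/1.8) = 85.2 − 18.06 = 67.14 dB SPL.
air handling unit: 72.1 − 20·log₁₀(19.1/1.8) = 72.1 − 20.52 = 51.58 dB SPL.
Σ 10^(L/10) = 6.479e+06 → L_total = 10·log₁₀(6.479e+06) = 68.11 dB SPL.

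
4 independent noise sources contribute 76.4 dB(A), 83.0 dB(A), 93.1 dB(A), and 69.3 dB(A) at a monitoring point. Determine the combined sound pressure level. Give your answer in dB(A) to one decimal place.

For uncorrelated sources the intensities add, so convert each level to linear form, sum, and take 10·log₁₀ of the total.
Σ 10^(L/10) = 10^(76.4/10) + 10^(83.0/10) + 10^(93.1/10) + 10^(69.3/10) = 2.293e+09.
L_total = 10·log₁₀(2.293e+09) = 93.60 dB(A).

93.6 dB(A)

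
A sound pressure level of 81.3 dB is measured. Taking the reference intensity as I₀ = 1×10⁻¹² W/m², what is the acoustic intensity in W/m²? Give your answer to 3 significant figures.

0.000135 W/m²

I = I₀·10^(L/10) = 10⁻¹² × 10^(81.3/10) = 10^(-3.870).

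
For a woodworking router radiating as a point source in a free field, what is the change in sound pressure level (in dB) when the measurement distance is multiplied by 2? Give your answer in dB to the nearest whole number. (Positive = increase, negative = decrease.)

-6 dB

With spherical spreading the level changes by −20·log₁₀(r₂/r₁).
ΔL = −20·log₁₀(2) = -6.02 dB.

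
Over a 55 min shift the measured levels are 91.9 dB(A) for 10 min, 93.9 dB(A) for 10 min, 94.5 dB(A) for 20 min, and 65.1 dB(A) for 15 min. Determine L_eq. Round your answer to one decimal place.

92.4 dB(A)

The energy average is taken in the linear domain: L_eq = 10·log₁₀[(Σ tᵢ·10^(Lᵢ/10))/T], T = 55 min.
Σ tᵢ·10^(Lᵢ/10) = 10·10^(91.9/10) + 10·10^(93.9/10) + 20·10^(94.5/10) + 15·10^(65.1/10) = 9.645e+10.
L_eq = 10·log₁₀(9.645e+10/55) = 92.44 dB(A).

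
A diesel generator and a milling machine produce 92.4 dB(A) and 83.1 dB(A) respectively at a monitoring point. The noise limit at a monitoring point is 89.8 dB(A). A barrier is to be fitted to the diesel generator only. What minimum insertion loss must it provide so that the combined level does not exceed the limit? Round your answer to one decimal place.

The untreated sources together contribute 10^(83.1/10) = 2.042e+08, i.e. 83.10 dB(A).
The limit corresponds to 10^(89.8/10) = 9.550e+08; subtracting the fixed part leaves 7.508e+08 for the diesel generator, i.e. 88.76 dB(A).
So the diesel generator must be reduced from 92.4 to 88.76 dB(A): IL = 3.64 dB.

3.6 dB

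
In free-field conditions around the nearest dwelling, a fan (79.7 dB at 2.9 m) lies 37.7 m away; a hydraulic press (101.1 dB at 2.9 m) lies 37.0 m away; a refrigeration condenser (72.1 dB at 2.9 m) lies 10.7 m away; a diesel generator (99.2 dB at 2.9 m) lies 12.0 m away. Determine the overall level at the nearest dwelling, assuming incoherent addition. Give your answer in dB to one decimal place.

Apply inverse-square spreading to bring every level to the receiver, then sum 10^(L/10).
fan: 79.7 − 20·log₁₀(37.7/2.9) = 79.7 − 22.28 = 57.42 dB.
hydraulic press: 101.1 − 20·log₁₀(37.0/2.9) = 101.1 − 22.12 = 78.98 dB.
refrigeration condenser: 72.1 − 20·log₁₀(10.7/2.9) = 72.1 − 11.34 = 60.76 dB.
diesel generator: 99.2 − 20·log₁₀(12.0/2.9) = 99.2 − 12.34 = 86.86 dB.
Σ 10^(L/10) = 5.667e+08 → L_total = 10·log₁₀(5.667e+08) = 87.53 dB.

87.5 dB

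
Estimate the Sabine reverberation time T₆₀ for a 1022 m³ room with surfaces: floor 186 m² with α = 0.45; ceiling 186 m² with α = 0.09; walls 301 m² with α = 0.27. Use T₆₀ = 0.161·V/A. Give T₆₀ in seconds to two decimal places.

0.91 s

A = Σ Sᵢαᵢ = 186·0.45 + 186·0.09 + 301·0.27 = 181.71 m².
T₆₀ = 0.161 × 1022 / 181.71 = 0.906 s.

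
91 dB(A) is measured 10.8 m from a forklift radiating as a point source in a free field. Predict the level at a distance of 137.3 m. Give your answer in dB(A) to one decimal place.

Spherical spreading from a point source gives a 20·log₁₀(r₂/r₁) drop.
L₂ = 91 − 20·log₁₀(137.3/10.8) = 91 − 22.085 = 68.92 dB(A).

68.9 dB(A)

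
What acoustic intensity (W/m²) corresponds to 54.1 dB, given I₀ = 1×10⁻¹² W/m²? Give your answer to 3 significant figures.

2.57e-07 W/m²

I = I₀·10^(L/10) = 10⁻¹² × 10^(54.1/10) = 10^(-6.590).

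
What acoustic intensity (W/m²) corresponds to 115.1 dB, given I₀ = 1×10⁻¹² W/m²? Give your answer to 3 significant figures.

I/I₀ = 10^(115.1/10) = 3.236e+11, so I = 3.236e+11 × 10⁻¹² W/m².

0.324 W/m²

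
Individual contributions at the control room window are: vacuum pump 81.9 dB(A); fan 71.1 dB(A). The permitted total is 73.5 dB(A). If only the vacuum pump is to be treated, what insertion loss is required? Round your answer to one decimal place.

Fixed contribution from the other source: Σ 10^(L/10) = 10^(71.1/10) = 1.288e+07 (71.10 dB(A)).
To meet 73.5 dB(A) overall, the treated vacuum pump may contribute at most 10^(73.5/10) − 1.288e+07 = 9.505e+06, i.e. 69.78 dB(A).
Required insertion loss = 81.9 − 69.78 = 12.12 dB.

12.1 dB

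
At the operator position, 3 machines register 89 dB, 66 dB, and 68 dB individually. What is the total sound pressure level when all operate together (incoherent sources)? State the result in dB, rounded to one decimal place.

Incoherent sources combine by intensity addition: L_total = 10·log₁₀(Σ 10^(L_i/10)).
Σ 10^(L/10) = 10^(89/10) + 10^(66/10) + 10^(68/10) = 8.046e+08.
L_total = 10·log₁₀(8.046e+08) = 89.06 dB.

89.1 dB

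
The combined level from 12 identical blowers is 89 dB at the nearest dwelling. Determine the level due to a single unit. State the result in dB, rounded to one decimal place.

78.2 dB

Dividing the total intensity by 12 lowers the level by 10·log₁₀ 12 = 10.792 dB: L₁ = 89 − 10.792.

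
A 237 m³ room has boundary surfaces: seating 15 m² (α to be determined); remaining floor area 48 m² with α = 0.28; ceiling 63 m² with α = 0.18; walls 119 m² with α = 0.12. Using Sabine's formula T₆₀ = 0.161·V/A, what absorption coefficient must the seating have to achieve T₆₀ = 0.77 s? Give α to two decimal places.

0.70

From T₆₀ = 0.161·V/A, the target T₆₀ = 0.77 s needs A = 0.161·237/0.77 = 49.55 m².
Absorption from the other surfaces = 48·0.28 + 63·0.18 + 119·0.12 = 39.06 m², so the seating must supply 10.49 m² over 15 m².
α = 10.49/15 = 0.700.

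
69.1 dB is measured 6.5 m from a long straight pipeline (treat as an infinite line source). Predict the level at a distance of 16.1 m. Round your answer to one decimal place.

For a line source, L₂ = L₁ − 10·log₁₀(r₂/r₁).
L₂ = 69.1 − 10·log₁₀(16.1/6.5) = 69.1 − 3.939 = 65.16 dB.

65.2 dB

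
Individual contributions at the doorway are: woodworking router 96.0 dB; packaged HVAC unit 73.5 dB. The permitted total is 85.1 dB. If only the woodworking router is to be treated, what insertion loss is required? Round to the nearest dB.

The untreated sources together contribute 10^(73.5/10) = 2.239e+07, i.e. 73.50 dB.
To meet 85.1 dB overall, the treated woodworking router may contribute at most 10^(85.1/10) − 2.239e+07 = 3.012e+08, i.e. 84.79 dB.
Required insertion loss = 96.0 − 84.79 = 11.21 dB.

11 dB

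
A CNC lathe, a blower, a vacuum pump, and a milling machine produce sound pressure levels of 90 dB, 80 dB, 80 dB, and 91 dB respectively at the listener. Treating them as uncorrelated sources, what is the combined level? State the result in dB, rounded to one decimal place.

Incoherent sources combine by intensity addition: L_total = 10·log₁₀(Σ 10^(L_i/10)).
Σ 10^(L/10) = 10^(90/10) + 10^(80/10) + 10^(80/10) + 10^(91/10) = 2.459e+09.
L_total = 10·log₁₀(2.459e+09) = 93.91 dB.

93.9 dB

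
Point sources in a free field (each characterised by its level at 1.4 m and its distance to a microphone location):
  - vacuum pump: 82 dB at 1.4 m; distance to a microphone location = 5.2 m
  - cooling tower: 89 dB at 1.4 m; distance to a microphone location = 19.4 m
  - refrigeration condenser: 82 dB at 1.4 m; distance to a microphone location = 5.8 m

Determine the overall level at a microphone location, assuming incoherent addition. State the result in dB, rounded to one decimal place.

74.0 dB

Propagate each source to the receiver with L = L_ref − 20·log₁₀(r/r_ref), then add intensities.
vacuum pump: 82 − 20·log₁₀(5.2/1.4) = 82 − 11.40 = 70.60 dB.
cooling tower: 89 − 20·log₁₀(19.4/1.4) = 89 − 22.83 = 66.17 dB.
refrigeration condenser: 82 − 20·log₁₀(5.8/1.4) = 82 − 12.35 = 69.65 dB.
Σ 10^(L/10) = 2.486e+07 → L_total = 10·log₁₀(2.486e+07) = 73.95 dB.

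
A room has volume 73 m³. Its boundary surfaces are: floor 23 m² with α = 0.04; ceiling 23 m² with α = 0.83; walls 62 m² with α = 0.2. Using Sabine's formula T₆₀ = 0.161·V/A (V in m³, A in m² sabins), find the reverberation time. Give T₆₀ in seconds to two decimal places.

A = Σ Sᵢαᵢ = 23·0.04 + 23·0.83 + 62·0.2 = 32.41 m².
T₆₀ = 0.161 × 73 / 32.41 = 0.363 s.

0.36 s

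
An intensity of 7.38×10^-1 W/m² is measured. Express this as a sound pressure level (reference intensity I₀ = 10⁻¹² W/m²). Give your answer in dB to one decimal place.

118.7 dB

Dividing by I₀ shifts the exponent by 12: I/I₀ = 7.38×10^11.
L = 10·(0.8681 + 11) = 118.68 dB.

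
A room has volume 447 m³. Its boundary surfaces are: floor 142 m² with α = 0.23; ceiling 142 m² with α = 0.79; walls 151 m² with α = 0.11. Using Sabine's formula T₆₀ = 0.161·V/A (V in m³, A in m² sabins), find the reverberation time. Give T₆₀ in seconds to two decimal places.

Total absorption A = 142·0.23 + 142·0.79 + 151·0.11 = 161.45 m² sabins.
T₆₀ = 0.161·V/A = 0.161·447/161.45 = 0.446 s.

0.45 s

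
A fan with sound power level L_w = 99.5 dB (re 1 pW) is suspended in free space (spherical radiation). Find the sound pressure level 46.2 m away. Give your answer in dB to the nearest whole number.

L_p = L_w − 10·log₁₀(4π·r²) with r = 46.2 m.
4π·r² = 2.682e+04 m², 10·log₁₀ of that is 44.285 dB.
L_p = 99.5 − 44.285 = 55.22 dB.

55 dB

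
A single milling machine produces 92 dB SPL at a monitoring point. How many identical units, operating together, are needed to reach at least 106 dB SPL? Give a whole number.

26

Need L₁ + 10·log₁₀ N ≥ 106, i.e. log₁₀ N ≥ 1.40.
N ≥ 10^(14.0/10) = 25.119, so N = 26.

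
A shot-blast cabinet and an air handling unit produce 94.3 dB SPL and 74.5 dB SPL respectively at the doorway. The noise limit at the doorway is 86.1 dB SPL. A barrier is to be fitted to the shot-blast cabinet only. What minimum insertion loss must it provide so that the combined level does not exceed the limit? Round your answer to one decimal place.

Fixed contribution from the other source: Σ 10^(L/10) = 10^(74.5/10) = 2.818e+07 (74.50 dB SPL).
The limit corresponds to 10^(86.1/10) = 4.074e+08; subtracting the fixed part leaves 3.792e+08 for the shot-blast cabinet, i.e. 85.79 dB SPL.
Required insertion loss = 94.3 − 85.79 = 8.51 dB.

8.5 dB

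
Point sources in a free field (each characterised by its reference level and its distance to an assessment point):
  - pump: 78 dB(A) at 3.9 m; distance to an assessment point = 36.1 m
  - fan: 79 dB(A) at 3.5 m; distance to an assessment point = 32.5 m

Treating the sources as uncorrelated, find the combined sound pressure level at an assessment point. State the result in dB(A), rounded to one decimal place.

First find each source's level at the receiver (point-source: −20·log₁₀(r/r_ref)), then combine on an intensity basis.
pump: 78 − 20·log₁₀(36.1/3.9) = 78 − 19.33 = 58.67 dB(A).
fan: 79 − 20·log₁₀(32.5/3.5) = 79 − 19.36 = 59.64 dB(A).
Σ 10^(L/10) = 1.658e+06 → L_total = 10·log₁₀(1.658e+06) = 62.19 dB(A).

62.2 dB(A)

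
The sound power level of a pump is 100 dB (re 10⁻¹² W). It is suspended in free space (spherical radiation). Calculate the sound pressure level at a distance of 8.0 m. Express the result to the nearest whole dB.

71 dB

L_p = L_w − 10·log₁₀(4π·r²) with r = 8.0 m.
4π·r² = 804.2 m², 10·log₁₀ of that is 29.054 dB.
L_p = 100 − 29.054 = 70.95 dB.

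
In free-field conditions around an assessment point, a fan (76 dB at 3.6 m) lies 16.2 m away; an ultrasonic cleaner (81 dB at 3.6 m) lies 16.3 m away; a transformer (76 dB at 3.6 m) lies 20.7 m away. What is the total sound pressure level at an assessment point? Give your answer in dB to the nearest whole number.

70 dB

Apply inverse-square spreading to bring every level to the receiver, then sum 10^(L/10).
fan: 76 − 20·log₁₀(16.2/3.6) = 76 − 13.06 = 62.94 dB.
ultrasonic cleaner: 81 − 20·log₁₀(16.3/3.6) = 81 − 13.12 = 67.88 dB.
transformer: 76 − 20·log₁₀(20.7/3.6) = 76 − 15.19 = 60.81 dB.
Σ 10^(L/10) = 9.311e+06 → L_total = 10·log₁₀(9.311e+06) = 69.69 dB.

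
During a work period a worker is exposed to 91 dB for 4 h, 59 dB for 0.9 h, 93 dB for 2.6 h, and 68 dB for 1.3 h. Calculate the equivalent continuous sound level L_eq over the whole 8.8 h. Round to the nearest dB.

Weight each interval's intensity by its duration and average over T = 8.8 h:
Σ tᵢ·10^(Lᵢ/10) = 4·10^(91/10) + 0.9·10^(59/10) + 2.6·10^(93/10) + 1.3·10^(68/10) = 1.023e+10.
L_eq = 10·log₁₀(1.023e+10/8.8) = 90.65 dB.

91 dB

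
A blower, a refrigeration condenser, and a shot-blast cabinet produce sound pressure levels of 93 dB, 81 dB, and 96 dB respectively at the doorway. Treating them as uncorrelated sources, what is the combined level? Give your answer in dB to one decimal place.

For uncorrelated sources the intensities add, so convert each level to linear form, sum, and take 10·log₁₀ of the total.
Σ 10^(L/10) = 10^(93/10) + 10^(81/10) + 10^(96/10) = 6.102e+09.
L_total = 10·log₁₀(6.102e+09) = 97.85 dB.

97.9 dB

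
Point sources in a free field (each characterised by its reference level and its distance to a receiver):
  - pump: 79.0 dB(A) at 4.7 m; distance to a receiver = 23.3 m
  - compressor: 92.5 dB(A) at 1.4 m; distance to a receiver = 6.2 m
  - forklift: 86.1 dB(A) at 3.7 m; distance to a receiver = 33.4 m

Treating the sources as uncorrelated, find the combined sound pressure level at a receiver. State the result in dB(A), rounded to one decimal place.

80.0 dB(A)

Apply inverse-square spreading to bring every level to the receiver, then sum 10^(L/10).
pump: 79.0 − 20·log₁₀(23.3/4.7) = 79.0 − 13.91 = 65.09 dB(A).
compressor: 92.5 − 20·log₁₀(6.2/1.4) = 92.5 − 12.93 = 79.57 dB(A).
forklift: 86.1 − 20·log₁₀(33.4/3.7) = 86.1 − 19.11 = 66.99 dB(A).
Σ 10^(L/10) = 9.890e+07 → L_total = 10·log₁₀(9.890e+07) = 79.95 dB(A).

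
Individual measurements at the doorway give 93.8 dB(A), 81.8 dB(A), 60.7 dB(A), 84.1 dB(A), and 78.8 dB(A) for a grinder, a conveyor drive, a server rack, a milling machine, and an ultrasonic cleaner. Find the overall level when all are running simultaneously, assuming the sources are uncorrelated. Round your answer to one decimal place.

For uncorrelated sources the intensities add, so convert each level to linear form, sum, and take 10·log₁₀ of the total.
Σ 10^(L/10) = 10^(93.8/10) + 10^(81.8/10) + 10^(60.7/10) + 10^(84.1/10) + 10^(78.8/10) = 2.884e+09.
L_total = 10·log₁₀(2.884e+09) = 94.60 dB(A).

94.6 dB(A)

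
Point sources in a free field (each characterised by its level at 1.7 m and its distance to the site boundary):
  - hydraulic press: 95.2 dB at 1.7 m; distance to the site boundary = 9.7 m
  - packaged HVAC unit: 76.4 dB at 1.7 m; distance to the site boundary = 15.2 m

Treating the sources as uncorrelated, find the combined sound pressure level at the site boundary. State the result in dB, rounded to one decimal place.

80.1 dB

Propagate each source to the receiver with L = L_ref − 20·log₁₀(r/r_ref), then add intensities.
hydraulic press: 95.2 − 20·log₁₀(9.7/1.7) = 95.2 − 15.13 = 80.07 dB.
packaged HVAC unit: 76.4 − 20·log₁₀(15.2/1.7) = 76.4 − 19.03 = 57.37 dB.
Σ 10^(L/10) = 1.023e+08 → L_total = 10·log₁₀(1.023e+08) = 80.10 dB.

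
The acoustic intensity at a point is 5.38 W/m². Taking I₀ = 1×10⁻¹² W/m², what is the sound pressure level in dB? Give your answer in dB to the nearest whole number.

L = 10·log₁₀(I/I₀) = 10·log₁₀(5.38/10⁻¹²) = 10·log₁₀(5.38×10^12).
L = 10·(0.7308 + 12) = 127.31 dB.

127 dB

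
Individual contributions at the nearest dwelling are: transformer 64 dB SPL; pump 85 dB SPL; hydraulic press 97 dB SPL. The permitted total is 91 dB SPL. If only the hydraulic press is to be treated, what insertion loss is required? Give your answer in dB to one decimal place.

Fixed contribution from the other sources: Σ 10^(L/10) = 10^(64/10) + 10^(85/10) = 3.187e+08 (85.03 dB SPL).
To meet 91 dB SPL overall, the treated hydraulic press may contribute at most 10^(91/10) − 3.187e+08 = 9.402e+08, i.e. 89.73 dB SPL.
So the hydraulic press must be reduced from 97 to 89.73 dB SPL: IL = 7.27 dB.

7.3 dB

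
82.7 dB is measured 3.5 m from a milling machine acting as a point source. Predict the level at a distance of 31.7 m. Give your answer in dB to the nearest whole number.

For a point source, L₂ = L₁ − 20·log₁₀(r₂/r₁).
L₂ = 82.7 − 20·log₁₀(31.7/3.5) = 82.7 − 19.140 = 63.56 dB.

64 dB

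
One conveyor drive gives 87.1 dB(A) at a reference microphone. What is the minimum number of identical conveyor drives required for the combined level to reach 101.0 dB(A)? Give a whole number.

N identical sources give L₁ + 10·log₁₀ N, so require 10·log₁₀ N ≥ 101.0 − 87.1 = 13.9 dB.
N ≥ 10^(13.9/10) = 24.547, so N = 25.

25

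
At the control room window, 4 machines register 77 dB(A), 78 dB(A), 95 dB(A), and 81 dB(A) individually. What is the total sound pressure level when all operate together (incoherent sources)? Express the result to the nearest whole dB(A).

95 dB(A)

Incoherent sources combine by intensity addition: L_total = 10·log₁₀(Σ 10^(L_i/10)).
Σ 10^(L/10) = 10^(77/10) + 10^(78/10) + 10^(95/10) + 10^(81/10) = 3.401e+09.
L_total = 10·log₁₀(3.401e+09) = 95.32 dB(A).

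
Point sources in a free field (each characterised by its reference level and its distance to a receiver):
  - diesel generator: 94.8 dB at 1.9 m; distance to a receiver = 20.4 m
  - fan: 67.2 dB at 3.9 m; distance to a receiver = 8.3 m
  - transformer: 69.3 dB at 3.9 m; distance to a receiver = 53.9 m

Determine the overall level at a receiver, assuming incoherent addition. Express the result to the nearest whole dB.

74 dB

Apply inverse-square spreading to bring every level to the receiver, then sum 10^(L/10).
diesel generator: 94.8 − 20·log₁₀(20.4/1.9) = 94.8 − 20.62 = 74.18 dB.
fan: 67.2 − 20·log₁₀(8.3/3.9) = 67.2 − 6.56 = 60.64 dB.
transformer: 69.3 − 20·log₁₀(53.9/3.9) = 69.3 − 22.81 = 46.49 dB.
Σ 10^(L/10) = 2.740e+07 → L_total = 10·log₁₀(2.740e+07) = 74.38 dB.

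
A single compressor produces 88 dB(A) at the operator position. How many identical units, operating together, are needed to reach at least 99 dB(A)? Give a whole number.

The shortfall is 99 − 88 = 11.0 dB, and N units add 10·log₁₀ N, so need 10·log₁₀ N ≥ 11.0.
N ≥ 10^(11.0/10) = 12.589, so N = 13.

13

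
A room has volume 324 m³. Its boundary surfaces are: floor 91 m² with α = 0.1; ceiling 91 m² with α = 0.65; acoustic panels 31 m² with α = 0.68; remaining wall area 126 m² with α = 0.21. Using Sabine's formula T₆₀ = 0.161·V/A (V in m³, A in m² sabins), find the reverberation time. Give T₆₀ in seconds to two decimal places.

0.45 s

A = Σ Sᵢαᵢ = 91·0.1 + 91·0.65 + 31·0.68 + 126·0.21 = 115.79 m².
T₆₀ = 0.161·V/A = 0.161·324/115.79 = 0.451 s.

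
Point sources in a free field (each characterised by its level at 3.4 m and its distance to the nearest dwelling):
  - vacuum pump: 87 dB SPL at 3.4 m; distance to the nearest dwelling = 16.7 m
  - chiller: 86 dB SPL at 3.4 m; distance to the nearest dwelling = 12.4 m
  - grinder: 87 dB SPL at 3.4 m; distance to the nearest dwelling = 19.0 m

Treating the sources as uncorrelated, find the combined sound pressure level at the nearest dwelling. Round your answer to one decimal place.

78.2 dB SPL

Apply inverse-square spreading to bring every level to the receiver, then sum 10^(L/10).
vacuum pump: 87 − 20·log₁₀(16.7/3.4) = 87 − 13.82 = 73.18 dB SPL.
chiller: 86 − 20·log₁₀(12.4/3.4) = 86 − 11.24 = 74.76 dB SPL.
grinder: 87 − 20·log₁₀(19.0/3.4) = 87 − 14.95 = 72.05 dB SPL.
Σ 10^(L/10) = 6.675e+07 → L_total = 10·log₁₀(6.675e+07) = 78.24 dB SPL.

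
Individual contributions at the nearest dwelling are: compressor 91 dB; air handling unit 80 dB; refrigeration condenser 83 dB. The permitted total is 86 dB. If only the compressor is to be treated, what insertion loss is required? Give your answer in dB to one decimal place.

11.1 dB

Everything except the compressor sums to 10^(80/10) + 10^(83/10) = 2.995e+08 in linear terms, 84.76 dB.
The limit corresponds to 10^(86/10) = 3.981e+08; subtracting the fixed part leaves 9.858e+07 for the compressor, i.e. 79.94 dB.
Required insertion loss = 91 − 79.94 = 11.06 dB.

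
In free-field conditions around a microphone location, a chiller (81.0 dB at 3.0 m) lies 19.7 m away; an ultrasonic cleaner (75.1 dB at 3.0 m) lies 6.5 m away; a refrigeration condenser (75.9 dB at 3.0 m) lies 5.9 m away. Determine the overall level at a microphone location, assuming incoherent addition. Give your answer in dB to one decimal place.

73.0 dB

First find each source's level at the receiver (point-source: −20·log₁₀(r/r_ref)), then combine on an intensity basis.
chiller: 81.0 − 20·log₁₀(19.7/3.0) = 81.0 − 16.35 = 64.65 dB.
ultrasonic cleaner: 75.1 − 20·log₁₀(6.5/3.0) = 75.1 − 6.72 = 68.38 dB.
refrigeration condenser: 75.9 − 20·log₁₀(5.9/3.0) = 75.9 − 5.87 = 70.03 dB.
Σ 10^(L/10) = 1.987e+07 → L_total = 10·log₁₀(1.987e+07) = 72.98 dB.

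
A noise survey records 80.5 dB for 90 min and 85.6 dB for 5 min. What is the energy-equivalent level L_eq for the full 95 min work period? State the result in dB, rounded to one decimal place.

81.0 dB

L_eq = 10·log₁₀[(1/T)·Σ tᵢ·10^(Lᵢ/10)] with T = 95 min.
Σ tᵢ·10^(Lᵢ/10) = 90·10^(80.5/10) + 5·10^(85.6/10) = 1.191e+10.
L_eq = 10·log₁₀(1.191e+10/95) = 80.98 dB.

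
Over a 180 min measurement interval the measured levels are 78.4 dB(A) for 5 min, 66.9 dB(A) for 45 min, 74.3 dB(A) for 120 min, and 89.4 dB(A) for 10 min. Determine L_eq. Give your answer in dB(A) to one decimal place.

78.4 dB(A)

L_eq = 10·log₁₀[(1/T)·Σ tᵢ·10^(Lᵢ/10)] with T = 180 min.
Σ tᵢ·10^(Lᵢ/10) = 5·10^(78.4/10) + 45·10^(66.9/10) + 120·10^(74.3/10) + 10·10^(89.4/10) = 1.251e+10.
L_eq = 10·log₁₀(1.251e+10/180) = 78.42 dB(A).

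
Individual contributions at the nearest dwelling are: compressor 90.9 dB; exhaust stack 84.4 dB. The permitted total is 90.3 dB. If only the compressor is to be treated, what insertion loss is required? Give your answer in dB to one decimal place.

1.9 dB

Fixed contribution from the other source: Σ 10^(L/10) = 10^(84.4/10) = 2.754e+08 (84.40 dB).
To meet 90.3 dB overall, the treated compressor may contribute at most 10^(90.3/10) − 2.754e+08 = 7.961e+08, i.e. 89.01 dB.
So the compressor must be reduced from 90.9 to 89.01 dB: IL = 1.89 dB.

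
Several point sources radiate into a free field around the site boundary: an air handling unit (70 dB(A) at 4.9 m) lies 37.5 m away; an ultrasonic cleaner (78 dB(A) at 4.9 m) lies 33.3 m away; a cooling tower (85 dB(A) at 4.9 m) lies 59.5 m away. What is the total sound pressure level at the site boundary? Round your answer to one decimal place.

Propagate each source to the receiver with L = L_ref − 20·log₁₀(r/r_ref), then add intensities.
air handling unit: 70 − 20·log₁₀(37.5/4.9) = 70 − 17.68 = 52.32 dB(A).
ultrasonic cleaner: 78 − 20·log₁₀(33.3/4.9) = 78 − 16.64 = 61.36 dB(A).
cooling tower: 85 − 20·log₁₀(59.5/4.9) = 85 − 21.69 = 63.31 dB(A).
Σ 10^(L/10) = 3.682e+06 → L_total = 10·log₁₀(3.682e+06) = 65.66 dB(A).

65.7 dB(A)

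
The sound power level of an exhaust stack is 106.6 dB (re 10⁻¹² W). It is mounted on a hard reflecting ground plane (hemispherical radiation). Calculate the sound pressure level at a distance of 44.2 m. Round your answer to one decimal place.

65.7 dB

L_p = L_w − 10·log₁₀(2π·r²) with r = 44.2 m.
2π·r² = 1.228e+04 m², 10·log₁₀ of that is 40.890 dB.
L_p = 106.6 − 40.890 = 65.71 dB.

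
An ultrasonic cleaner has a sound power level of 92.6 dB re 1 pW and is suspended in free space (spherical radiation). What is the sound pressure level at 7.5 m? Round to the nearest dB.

64 dB

Free-field spherical radiation: L_p = L_w − 10·log₁₀(4π·r²), r = 7.5 m.
4π·r² = 706.9 m², 10·log₁₀ of that is 28.493 dB.
L_p = 92.6 − 28.493 = 64.11 dB.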